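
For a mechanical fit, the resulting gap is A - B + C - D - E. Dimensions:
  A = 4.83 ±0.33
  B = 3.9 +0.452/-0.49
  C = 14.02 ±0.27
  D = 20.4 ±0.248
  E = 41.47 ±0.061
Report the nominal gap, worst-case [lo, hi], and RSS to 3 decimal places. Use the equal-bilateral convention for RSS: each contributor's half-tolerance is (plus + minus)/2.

Stack each dimension's contribution:
  +A: nom +4.830 → Σnom=4.830; wc +0.330/-0.330 → slack +0.330/-0.330; half-tol=0.330, Σhalf²=0.108900
  -B: nom -3.900 → Σnom=0.930; wc +0.490/-0.452 → slack +0.820/-0.782; half-tol=0.471, Σhalf²=0.330741
  +C: nom +14.020 → Σnom=14.950; wc +0.270/-0.270 → slack +1.090/-1.052; half-tol=0.270, Σhalf²=0.403641
  -D: nom -20.400 → Σnom=-5.450; wc +0.248/-0.248 → slack +1.338/-1.300; half-tol=0.248, Σhalf²=0.465145
  -E: nom -41.470 → Σnom=-46.920; wc +0.061/-0.061 → slack +1.399/-1.361; half-tol=0.061, Σhalf²=0.468866
Nominal = -46.920. Worst-case = [-46.920 - 1.361, -46.920 + 1.399] = [-48.281, -45.521]. RSS = √0.468866 = 0.685.

nominal=-46.920 wc=[-48.281,-45.521] rss=0.685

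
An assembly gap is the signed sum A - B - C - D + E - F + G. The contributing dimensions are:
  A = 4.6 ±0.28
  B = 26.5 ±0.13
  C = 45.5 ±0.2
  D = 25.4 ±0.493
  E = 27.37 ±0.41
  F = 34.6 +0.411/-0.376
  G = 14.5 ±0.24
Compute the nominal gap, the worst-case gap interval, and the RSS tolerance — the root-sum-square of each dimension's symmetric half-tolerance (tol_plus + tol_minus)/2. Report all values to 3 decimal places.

nominal=-85.530 wc=[-87.694,-83.401] rss=0.871

Stack each dimension's contribution:
  +A: nom +4.600 → Σnom=4.600; wc +0.280/-0.280 → slack +0.280/-0.280; half-tol=0.280, Σhalf²=0.078400
  -B: nom -26.500 → Σnom=-21.900; wc +0.130/-0.130 → slack +0.410/-0.410; half-tol=0.130, Σhalf²=0.095300
  -C: nom -45.500 → Σnom=-67.400; wc +0.200/-0.200 → slack +0.610/-0.610; half-tol=0.200, Σhalf²=0.135300
  -D: nom -25.400 → Σnom=-92.800; wc +0.493/-0.493 → slack +1.103/-1.103; half-tol=0.493, Σhalf²=0.378349
  +E: nom +27.370 → Σnom=-65.430; wc +0.410/-0.410 → slack +1.513/-1.513; half-tol=0.410, Σhalf²=0.546449
  -F: nom -34.600 → Σnom=-100.030; wc +0.376/-0.411 → slack +1.889/-1.924; half-tol=0.393, Σhalf²=0.701291
  +G: nom +14.500 → Σnom=-85.530; wc +0.240/-0.240 → slack +2.129/-2.164; half-tol=0.240, Σhalf²=0.758891
Nominal = -85.530. Worst-case = [-85.530 - 2.164, -85.530 + 2.129] = [-87.694, -83.401]. RSS = √0.758891 = 0.871.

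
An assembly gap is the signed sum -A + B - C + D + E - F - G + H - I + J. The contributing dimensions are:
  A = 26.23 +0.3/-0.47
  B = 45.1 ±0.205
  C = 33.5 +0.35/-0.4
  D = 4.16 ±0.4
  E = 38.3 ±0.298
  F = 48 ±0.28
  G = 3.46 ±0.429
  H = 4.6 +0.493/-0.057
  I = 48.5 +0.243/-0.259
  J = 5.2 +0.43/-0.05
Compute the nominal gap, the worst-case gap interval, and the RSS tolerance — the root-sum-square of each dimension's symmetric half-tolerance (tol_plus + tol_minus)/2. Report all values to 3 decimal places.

nominal=-62.330 wc=[-64.942,-58.666] rss=1.019

Stack each dimension's contribution:
  -A: nom -26.230 → Σnom=-26.230; wc +0.470/-0.300 → slack +0.470/-0.300; half-tol=0.385, Σhalf²=0.148225
  +B: nom +45.100 → Σnom=18.870; wc +0.205/-0.205 → slack +0.675/-0.505; half-tol=0.205, Σhalf²=0.190250
  -C: nom -33.500 → Σnom=-14.630; wc +0.400/-0.350 → slack +1.075/-0.855; half-tol=0.375, Σhalf²=0.330875
  +D: nom +4.160 → Σnom=-10.470; wc +0.400/-0.400 → slack +1.475/-1.255; half-tol=0.400, Σhalf²=0.490875
  +E: nom +38.300 → Σnom=27.830; wc +0.298/-0.298 → slack +1.773/-1.553; half-tol=0.298, Σhalf²=0.579679
  -F: nom -48.000 → Σnom=-20.170; wc +0.280/-0.280 → slack +2.053/-1.833; half-tol=0.280, Σhalf²=0.658079
  -G: nom -3.460 → Σnom=-23.630; wc +0.429/-0.429 → slack +2.482/-2.262; half-tol=0.429, Σhalf²=0.842120
  +H: nom +4.600 → Σnom=-19.030; wc +0.493/-0.057 → slack +2.975/-2.319; half-tol=0.275, Σhalf²=0.917745
  -I: nom -48.500 → Σnom=-67.530; wc +0.259/-0.243 → slack +3.234/-2.562; half-tol=0.251, Σhalf²=0.980746
  +J: nom +5.200 → Σnom=-62.330; wc +0.430/-0.050 → slack +3.664/-2.612; half-tol=0.240, Σhalf²=1.038346
Nominal = -62.330. Worst-case = [-62.330 - 2.612, -62.330 + 3.664] = [-64.942, -58.666]. RSS = √1.038346 = 1.019.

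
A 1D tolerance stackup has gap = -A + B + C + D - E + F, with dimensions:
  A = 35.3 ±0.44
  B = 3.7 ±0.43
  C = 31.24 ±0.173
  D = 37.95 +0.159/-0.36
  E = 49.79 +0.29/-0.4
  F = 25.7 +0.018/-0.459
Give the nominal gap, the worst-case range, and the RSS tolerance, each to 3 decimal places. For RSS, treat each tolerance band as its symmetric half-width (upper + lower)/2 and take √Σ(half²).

nominal=13.500 wc=[11.348,15.120] rss=0.807

Stack each dimension's contribution:
  -A: nom -35.300 → Σnom=-35.300; wc +0.440/-0.440 → slack +0.440/-0.440; half-tol=0.440, Σhalf²=0.193600
  +B: nom +3.700 → Σnom=-31.600; wc +0.430/-0.430 → slack +0.870/-0.870; half-tol=0.430, Σhalf²=0.378500
  +C: nom +31.240 → Σnom=-0.360; wc +0.173/-0.173 → slack +1.043/-1.043; half-tol=0.173, Σhalf²=0.408429
  +D: nom +37.950 → Σnom=37.590; wc +0.159/-0.360 → slack +1.202/-1.403; half-tol=0.260, Σhalf²=0.475769
  -E: nom -49.790 → Σnom=-12.200; wc +0.400/-0.290 → slack +1.602/-1.693; half-tol=0.345, Σhalf²=0.594794
  +F: nom +25.700 → Σnom=13.500; wc +0.018/-0.459 → slack +1.620/-2.152; half-tol=0.239, Σhalf²=0.651676
Nominal = 13.500. Worst-case = [13.500 - 2.152, 13.500 + 1.620] = [11.348, 15.120]. RSS = √0.651676 = 0.807.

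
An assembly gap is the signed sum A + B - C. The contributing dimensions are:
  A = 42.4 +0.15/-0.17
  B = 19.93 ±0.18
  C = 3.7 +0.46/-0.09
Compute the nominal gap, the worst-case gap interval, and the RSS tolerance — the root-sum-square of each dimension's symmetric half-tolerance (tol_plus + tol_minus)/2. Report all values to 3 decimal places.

nominal=58.630 wc=[57.820,59.050] rss=0.366

Stack each dimension's contribution:
  +A: nom +42.400 → Σnom=42.400; wc +0.150/-0.170 → slack +0.150/-0.170; half-tol=0.160, Σhalf²=0.025600
  +B: nom +19.930 → Σnom=62.330; wc +0.180/-0.180 → slack +0.330/-0.350; half-tol=0.180, Σhalf²=0.058000
  -C: nom -3.700 → Σnom=58.630; wc +0.090/-0.460 → slack +0.420/-0.810; half-tol=0.275, Σhalf²=0.133625
Nominal = 58.630. Worst-case = [58.630 - 0.810, 58.630 + 0.420] = [57.820, 59.050]. RSS = √0.133625 = 0.366.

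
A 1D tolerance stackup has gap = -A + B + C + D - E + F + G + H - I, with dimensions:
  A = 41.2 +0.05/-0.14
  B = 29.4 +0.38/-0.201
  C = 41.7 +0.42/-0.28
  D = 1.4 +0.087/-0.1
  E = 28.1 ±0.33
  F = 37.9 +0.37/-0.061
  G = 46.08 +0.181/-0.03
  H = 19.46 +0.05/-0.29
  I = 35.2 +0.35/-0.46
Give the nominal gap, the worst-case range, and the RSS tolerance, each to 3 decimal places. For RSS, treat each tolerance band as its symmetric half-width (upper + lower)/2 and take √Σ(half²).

nominal=71.440 wc=[69.748,73.858] rss=0.764

Stack each dimension's contribution:
  -A: nom -41.200 → Σnom=-41.200; wc +0.140/-0.050 → slack +0.140/-0.050; half-tol=0.095, Σhalf²=0.009025
  +B: nom +29.400 → Σnom=-11.800; wc +0.380/-0.201 → slack +0.520/-0.251; half-tol=0.290, Σhalf²=0.093415
  +C: nom +41.700 → Σnom=29.900; wc +0.420/-0.280 → slack +0.940/-0.531; half-tol=0.350, Σhalf²=0.215915
  +D: nom +1.400 → Σnom=31.300; wc +0.087/-0.100 → slack +1.027/-0.631; half-tol=0.093, Σhalf²=0.224657
  -E: nom -28.100 → Σnom=3.200; wc +0.330/-0.330 → slack +1.357/-0.961; half-tol=0.330, Σhalf²=0.333558
  +F: nom +37.900 → Σnom=41.100; wc +0.370/-0.061 → slack +1.727/-1.022; half-tol=0.215, Σhalf²=0.379998
  +G: nom +46.080 → Σnom=87.180; wc +0.181/-0.030 → slack +1.908/-1.052; half-tol=0.105, Σhalf²=0.391128
  +H: nom +19.460 → Σnom=106.640; wc +0.050/-0.290 → slack +1.958/-1.342; half-tol=0.170, Σhalf²=0.420028
  -I: nom -35.200 → Σnom=71.440; wc +0.460/-0.350 → slack +2.418/-1.692; half-tol=0.405, Σhalf²=0.584053
Nominal = 71.440. Worst-case = [71.440 - 1.692, 71.440 + 2.418] = [69.748, 73.858]. RSS = √0.584053 = 0.764.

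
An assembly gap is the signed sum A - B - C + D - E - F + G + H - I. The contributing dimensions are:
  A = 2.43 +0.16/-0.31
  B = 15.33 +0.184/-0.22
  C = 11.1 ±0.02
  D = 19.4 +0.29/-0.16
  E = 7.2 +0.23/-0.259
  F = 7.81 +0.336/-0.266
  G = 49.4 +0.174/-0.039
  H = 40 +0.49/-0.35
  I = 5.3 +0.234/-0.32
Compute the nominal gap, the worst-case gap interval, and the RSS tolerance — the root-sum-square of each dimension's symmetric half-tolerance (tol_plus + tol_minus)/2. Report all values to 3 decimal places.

nominal=64.490 wc=[62.627,66.689] rss=0.750

Stack each dimension's contribution:
  +A: nom +2.430 → Σnom=2.430; wc +0.160/-0.310 → slack +0.160/-0.310; half-tol=0.235, Σhalf²=0.055225
  -B: nom -15.330 → Σnom=-12.900; wc +0.220/-0.184 → slack +0.380/-0.494; half-tol=0.202, Σhalf²=0.096029
  -C: nom -11.100 → Σnom=-24.000; wc +0.020/-0.020 → slack +0.400/-0.514; half-tol=0.020, Σhalf²=0.096429
  +D: nom +19.400 → Σnom=-4.600; wc +0.290/-0.160 → slack +0.690/-0.674; half-tol=0.225, Σhalf²=0.147054
  -E: nom -7.200 → Σnom=-11.800; wc +0.259/-0.230 → slack +0.949/-0.904; half-tol=0.244, Σhalf²=0.206834
  -F: nom -7.810 → Σnom=-19.610; wc +0.266/-0.336 → slack +1.215/-1.240; half-tol=0.301, Σhalf²=0.297435
  +G: nom +49.400 → Σnom=29.790; wc +0.174/-0.039 → slack +1.389/-1.279; half-tol=0.106, Σhalf²=0.308778
  +H: nom +40.000 → Σnom=69.790; wc +0.490/-0.350 → slack +1.879/-1.629; half-tol=0.420, Σhalf²=0.485178
  -I: nom -5.300 → Σnom=64.490; wc +0.320/-0.234 → slack +2.199/-1.863; half-tol=0.277, Σhalf²=0.561907
Nominal = 64.490. Worst-case = [64.490 - 1.863, 64.490 + 2.199] = [62.627, 66.689]. RSS = √0.561907 = 0.750.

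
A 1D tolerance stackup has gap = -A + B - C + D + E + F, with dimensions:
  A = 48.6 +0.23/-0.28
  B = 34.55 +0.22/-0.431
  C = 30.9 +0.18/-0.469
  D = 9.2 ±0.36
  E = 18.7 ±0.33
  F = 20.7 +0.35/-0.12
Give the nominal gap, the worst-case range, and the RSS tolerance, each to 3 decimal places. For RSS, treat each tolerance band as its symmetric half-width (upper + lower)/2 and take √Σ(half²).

nominal=3.650 wc=[1.999,5.659] rss=0.755

Stack each dimension's contribution:
  -A: nom -48.600 → Σnom=-48.600; wc +0.280/-0.230 → slack +0.280/-0.230; half-tol=0.255, Σhalf²=0.065025
  +B: nom +34.550 → Σnom=-14.050; wc +0.220/-0.431 → slack +0.500/-0.661; half-tol=0.326, Σhalf²=0.170975
  -C: nom -30.900 → Σnom=-44.950; wc +0.469/-0.180 → slack +0.969/-0.841; half-tol=0.325, Σhalf²=0.276276
  +D: nom +9.200 → Σnom=-35.750; wc +0.360/-0.360 → slack +1.329/-1.201; half-tol=0.360, Σhalf²=0.405876
  +E: nom +18.700 → Σnom=-17.050; wc +0.330/-0.330 → slack +1.659/-1.531; half-tol=0.330, Σhalf²=0.514776
  +F: nom +20.700 → Σnom=3.650; wc +0.350/-0.120 → slack +2.009/-1.651; half-tol=0.235, Σhalf²=0.570001
Nominal = 3.650. Worst-case = [3.650 - 1.651, 3.650 + 2.009] = [1.999, 5.659]. RSS = √0.570001 = 0.755.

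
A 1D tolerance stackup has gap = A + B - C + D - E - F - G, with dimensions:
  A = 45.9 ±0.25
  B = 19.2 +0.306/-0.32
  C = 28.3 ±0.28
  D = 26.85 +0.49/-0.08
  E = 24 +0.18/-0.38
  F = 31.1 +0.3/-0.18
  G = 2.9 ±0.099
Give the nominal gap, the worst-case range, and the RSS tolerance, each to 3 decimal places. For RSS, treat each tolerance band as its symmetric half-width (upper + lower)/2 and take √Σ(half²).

Stack each dimension's contribution:
  +A: nom +45.900 → Σnom=45.900; wc +0.250/-0.250 → slack +0.250/-0.250; half-tol=0.250, Σhalf²=0.062500
  +B: nom +19.200 → Σnom=65.100; wc +0.306/-0.320 → slack +0.556/-0.570; half-tol=0.313, Σhalf²=0.160469
  -C: nom -28.300 → Σnom=36.800; wc +0.280/-0.280 → slack +0.836/-0.850; half-tol=0.280, Σhalf²=0.238869
  +D: nom +26.850 → Σnom=63.650; wc +0.490/-0.080 → slack +1.326/-0.930; half-tol=0.285, Σhalf²=0.320094
  -E: nom -24.000 → Σnom=39.650; wc +0.380/-0.180 → slack +1.706/-1.110; half-tol=0.280, Σhalf²=0.398494
  -F: nom -31.100 → Σnom=8.550; wc +0.180/-0.300 → slack +1.886/-1.410; half-tol=0.240, Σhalf²=0.456094
  -G: nom -2.900 → Σnom=5.650; wc +0.099/-0.099 → slack +1.985/-1.509; half-tol=0.099, Σhalf²=0.465895
Nominal = 5.650. Worst-case = [5.650 - 1.509, 5.650 + 1.985] = [4.141, 7.635]. RSS = √0.465895 = 0.683.

nominal=5.650 wc=[4.141,7.635] rss=0.683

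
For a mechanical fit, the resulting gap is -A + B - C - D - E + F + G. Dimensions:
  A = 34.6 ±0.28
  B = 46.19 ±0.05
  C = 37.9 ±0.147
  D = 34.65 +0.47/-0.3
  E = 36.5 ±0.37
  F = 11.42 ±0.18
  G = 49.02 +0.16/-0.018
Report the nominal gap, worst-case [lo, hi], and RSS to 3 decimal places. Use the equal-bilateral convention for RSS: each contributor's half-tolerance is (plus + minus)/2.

Stack each dimension's contribution:
  -A: nom -34.600 → Σnom=-34.600; wc +0.280/-0.280 → slack +0.280/-0.280; half-tol=0.280, Σhalf²=0.078400
  +B: nom +46.190 → Σnom=11.590; wc +0.050/-0.050 → slack +0.330/-0.330; half-tol=0.050, Σhalf²=0.080900
  -C: nom -37.900 → Σnom=-26.310; wc +0.147/-0.147 → slack +0.477/-0.477; half-tol=0.147, Σhalf²=0.102509
  -D: nom -34.650 → Σnom=-60.960; wc +0.300/-0.470 → slack +0.777/-0.947; half-tol=0.385, Σhalf²=0.250734
  -E: nom -36.500 → Σnom=-97.460; wc +0.370/-0.370 → slack +1.147/-1.317; half-tol=0.370, Σhalf²=0.387634
  +F: nom +11.420 → Σnom=-86.040; wc +0.180/-0.180 → slack +1.327/-1.497; half-tol=0.180, Σhalf²=0.420034
  +G: nom +49.020 → Σnom=-37.020; wc +0.160/-0.018 → slack +1.487/-1.515; half-tol=0.089, Σhalf²=0.427955
Nominal = -37.020. Worst-case = [-37.020 - 1.515, -37.020 + 1.487] = [-38.535, -35.533]. RSS = √0.427955 = 0.654.

nominal=-37.020 wc=[-38.535,-35.533] rss=0.654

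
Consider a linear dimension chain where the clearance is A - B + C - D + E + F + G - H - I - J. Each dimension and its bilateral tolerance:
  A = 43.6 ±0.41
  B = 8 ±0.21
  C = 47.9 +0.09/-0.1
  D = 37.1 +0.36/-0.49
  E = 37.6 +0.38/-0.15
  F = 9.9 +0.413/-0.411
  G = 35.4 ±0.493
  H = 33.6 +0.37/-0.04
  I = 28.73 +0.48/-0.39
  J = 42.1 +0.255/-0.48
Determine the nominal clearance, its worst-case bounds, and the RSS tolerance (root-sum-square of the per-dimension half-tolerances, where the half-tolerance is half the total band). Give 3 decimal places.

Stack each dimension's contribution:
  +A: nom +43.600 → Σnom=43.600; wc +0.410/-0.410 → slack +0.410/-0.410; half-tol=0.410, Σhalf²=0.168100
  -B: nom -8.000 → Σnom=35.600; wc +0.210/-0.210 → slack +0.620/-0.620; half-tol=0.210, Σhalf²=0.212200
  +C: nom +47.900 → Σnom=83.500; wc +0.090/-0.100 → slack +0.710/-0.720; half-tol=0.095, Σhalf²=0.221225
  -D: nom -37.100 → Σnom=46.400; wc +0.490/-0.360 → slack +1.200/-1.080; half-tol=0.425, Σhalf²=0.401850
  +E: nom +37.600 → Σnom=84.000; wc +0.380/-0.150 → slack +1.580/-1.230; half-tol=0.265, Σhalf²=0.472075
  +F: nom +9.900 → Σnom=93.900; wc +0.413/-0.411 → slack +1.993/-1.641; half-tol=0.412, Σhalf²=0.641819
  +G: nom +35.400 → Σnom=129.300; wc +0.493/-0.493 → slack +2.486/-2.134; half-tol=0.493, Σhalf²=0.884868
  -H: nom -33.600 → Σnom=95.700; wc +0.040/-0.370 → slack +2.526/-2.504; half-tol=0.205, Σhalf²=0.926893
  -I: nom -28.730 → Σnom=66.970; wc +0.390/-0.480 → slack +2.916/-2.984; half-tol=0.435, Σhalf²=1.116118
  -J: nom -42.100 → Σnom=24.870; wc +0.480/-0.255 → slack +3.396/-3.239; half-tol=0.367, Σhalf²=1.251174
Nominal = 24.870. Worst-case = [24.870 - 3.239, 24.870 + 3.396] = [21.631, 28.266]. RSS = √1.251174 = 1.119.

nominal=24.870 wc=[21.631,28.266] rss=1.119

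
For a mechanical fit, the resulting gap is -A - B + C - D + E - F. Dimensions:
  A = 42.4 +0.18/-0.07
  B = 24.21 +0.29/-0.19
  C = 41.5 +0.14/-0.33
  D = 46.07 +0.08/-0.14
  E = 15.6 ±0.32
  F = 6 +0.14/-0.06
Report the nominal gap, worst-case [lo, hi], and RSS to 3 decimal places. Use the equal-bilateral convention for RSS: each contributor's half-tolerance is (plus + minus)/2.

nominal=-61.580 wc=[-62.920,-60.660] rss=0.503

Stack each dimension's contribution:
  -A: nom -42.400 → Σnom=-42.400; wc +0.070/-0.180 → slack +0.070/-0.180; half-tol=0.125, Σhalf²=0.015625
  -B: nom -24.210 → Σnom=-66.610; wc +0.190/-0.290 → slack +0.260/-0.470; half-tol=0.240, Σhalf²=0.073225
  +C: nom +41.500 → Σnom=-25.110; wc +0.140/-0.330 → slack +0.400/-0.800; half-tol=0.235, Σhalf²=0.128450
  -D: nom -46.070 → Σnom=-71.180; wc +0.140/-0.080 → slack +0.540/-0.880; half-tol=0.110, Σhalf²=0.140550
  +E: nom +15.600 → Σnom=-55.580; wc +0.320/-0.320 → slack +0.860/-1.200; half-tol=0.320, Σhalf²=0.242950
  -F: nom -6.000 → Σnom=-61.580; wc +0.060/-0.140 → slack +0.920/-1.340; half-tol=0.100, Σhalf²=0.252950
Nominal = -61.580. Worst-case = [-61.580 - 1.340, -61.580 + 0.920] = [-62.920, -60.660]. RSS = √0.252950 = 0.503.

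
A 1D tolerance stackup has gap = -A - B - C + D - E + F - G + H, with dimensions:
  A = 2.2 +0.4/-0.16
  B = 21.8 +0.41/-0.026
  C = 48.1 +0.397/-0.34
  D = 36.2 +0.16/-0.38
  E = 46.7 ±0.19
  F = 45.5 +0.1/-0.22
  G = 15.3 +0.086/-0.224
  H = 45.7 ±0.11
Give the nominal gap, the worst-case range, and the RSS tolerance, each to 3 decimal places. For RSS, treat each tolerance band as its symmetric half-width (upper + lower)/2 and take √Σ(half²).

Stack each dimension's contribution:
  -A: nom -2.200 → Σnom=-2.200; wc +0.160/-0.400 → slack +0.160/-0.400; half-tol=0.280, Σhalf²=0.078400
  -B: nom -21.800 → Σnom=-24.000; wc +0.026/-0.410 → slack +0.186/-0.810; half-tol=0.218, Σhalf²=0.125924
  -C: nom -48.100 → Σnom=-72.100; wc +0.340/-0.397 → slack +0.526/-1.207; half-tol=0.369, Σhalf²=0.261716
  +D: nom +36.200 → Σnom=-35.900; wc +0.160/-0.380 → slack +0.686/-1.587; half-tol=0.270, Σhalf²=0.334616
  -E: nom -46.700 → Σnom=-82.600; wc +0.190/-0.190 → slack +0.876/-1.777; half-tol=0.190, Σhalf²=0.370716
  +F: nom +45.500 → Σnom=-37.100; wc +0.100/-0.220 → slack +0.976/-1.997; half-tol=0.160, Σhalf²=0.396316
  -G: nom -15.300 → Σnom=-52.400; wc +0.224/-0.086 → slack +1.200/-2.083; half-tol=0.155, Σhalf²=0.420341
  +H: nom +45.700 → Σnom=-6.700; wc +0.110/-0.110 → slack +1.310/-2.193; half-tol=0.110, Σhalf²=0.432441
Nominal = -6.700. Worst-case = [-6.700 - 2.193, -6.700 + 1.310] = [-8.893, -5.390]. RSS = √0.432441 = 0.658.

nominal=-6.700 wc=[-8.893,-5.390] rss=0.658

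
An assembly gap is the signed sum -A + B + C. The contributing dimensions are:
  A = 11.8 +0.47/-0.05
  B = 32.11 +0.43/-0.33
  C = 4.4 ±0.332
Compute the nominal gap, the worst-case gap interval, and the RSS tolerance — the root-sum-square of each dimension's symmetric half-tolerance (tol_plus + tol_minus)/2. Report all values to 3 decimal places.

Stack each dimension's contribution:
  -A: nom -11.800 → Σnom=-11.800; wc +0.050/-0.470 → slack +0.050/-0.470; half-tol=0.260, Σhalf²=0.067600
  +B: nom +32.110 → Σnom=20.310; wc +0.430/-0.330 → slack +0.480/-0.800; half-tol=0.380, Σhalf²=0.212000
  +C: nom +4.400 → Σnom=24.710; wc +0.332/-0.332 → slack +0.812/-1.132; half-tol=0.332, Σhalf²=0.322224
Nominal = 24.710. Worst-case = [24.710 - 1.132, 24.710 + 0.812] = [23.578, 25.522]. RSS = √0.322224 = 0.568.

nominal=24.710 wc=[23.578,25.522] rss=0.568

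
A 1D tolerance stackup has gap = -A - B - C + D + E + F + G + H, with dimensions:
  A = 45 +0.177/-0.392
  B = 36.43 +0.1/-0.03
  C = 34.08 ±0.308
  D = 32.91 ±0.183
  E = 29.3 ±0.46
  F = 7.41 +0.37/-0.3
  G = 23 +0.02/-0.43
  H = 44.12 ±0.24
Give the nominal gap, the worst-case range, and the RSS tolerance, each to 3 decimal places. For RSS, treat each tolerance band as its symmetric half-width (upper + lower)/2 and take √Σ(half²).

Stack each dimension's contribution:
  -A: nom -45.000 → Σnom=-45.000; wc +0.392/-0.177 → slack +0.392/-0.177; half-tol=0.284, Σhalf²=0.080940
  -B: nom -36.430 → Σnom=-81.430; wc +0.030/-0.100 → slack +0.422/-0.277; half-tol=0.065, Σhalf²=0.085165
  -C: nom -34.080 → Σnom=-115.510; wc +0.308/-0.308 → slack +0.730/-0.585; half-tol=0.308, Σhalf²=0.180029
  +D: nom +32.910 → Σnom=-82.600; wc +0.183/-0.183 → slack +0.913/-0.768; half-tol=0.183, Σhalf²=0.213518
  +E: nom +29.300 → Σnom=-53.300; wc +0.460/-0.460 → slack +1.373/-1.228; half-tol=0.460, Σhalf²=0.425118
  +F: nom +7.410 → Σnom=-45.890; wc +0.370/-0.300 → slack +1.743/-1.528; half-tol=0.335, Σhalf²=0.537343
  +G: nom +23.000 → Σnom=-22.890; wc +0.020/-0.430 → slack +1.763/-1.958; half-tol=0.225, Σhalf²=0.587968
  +H: nom +44.120 → Σnom=21.230; wc +0.240/-0.240 → slack +2.003/-2.198; half-tol=0.240, Σhalf²=0.645568
Nominal = 21.230. Worst-case = [21.230 - 2.198, 21.230 + 2.003] = [19.032, 23.233]. RSS = √0.645568 = 0.803.

nominal=21.230 wc=[19.032,23.233] rss=0.803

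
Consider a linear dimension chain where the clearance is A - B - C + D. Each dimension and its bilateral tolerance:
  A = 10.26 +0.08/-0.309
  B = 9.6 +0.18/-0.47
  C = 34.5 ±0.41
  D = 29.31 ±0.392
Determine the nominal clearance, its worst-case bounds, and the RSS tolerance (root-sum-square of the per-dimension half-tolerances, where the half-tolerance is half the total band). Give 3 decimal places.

Stack each dimension's contribution:
  +A: nom +10.260 → Σnom=10.260; wc +0.080/-0.309 → slack +0.080/-0.309; half-tol=0.195, Σhalf²=0.037830
  -B: nom -9.600 → Σnom=0.660; wc +0.470/-0.180 → slack +0.550/-0.489; half-tol=0.325, Σhalf²=0.143455
  -C: nom -34.500 → Σnom=-33.840; wc +0.410/-0.410 → slack +0.960/-0.899; half-tol=0.410, Σhalf²=0.311555
  +D: nom +29.310 → Σnom=-4.530; wc +0.392/-0.392 → slack +1.352/-1.291; half-tol=0.392, Σhalf²=0.465219
Nominal = -4.530. Worst-case = [-4.530 - 1.291, -4.530 + 1.352] = [-5.821, -3.178]. RSS = √0.465219 = 0.682.

nominal=-4.530 wc=[-5.821,-3.178] rss=0.682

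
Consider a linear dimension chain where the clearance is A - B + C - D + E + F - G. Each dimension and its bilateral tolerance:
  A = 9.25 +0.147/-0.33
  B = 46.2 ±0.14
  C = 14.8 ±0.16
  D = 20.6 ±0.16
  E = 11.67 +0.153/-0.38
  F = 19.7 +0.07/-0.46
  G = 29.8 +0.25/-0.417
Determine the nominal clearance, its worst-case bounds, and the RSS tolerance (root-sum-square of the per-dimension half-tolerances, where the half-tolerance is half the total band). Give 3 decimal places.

Stack each dimension's contribution:
  +A: nom +9.250 → Σnom=9.250; wc +0.147/-0.330 → slack +0.147/-0.330; half-tol=0.238, Σhalf²=0.056882
  -B: nom -46.200 → Σnom=-36.950; wc +0.140/-0.140 → slack +0.287/-0.470; half-tol=0.140, Σhalf²=0.076482
  +C: nom +14.800 → Σnom=-22.150; wc +0.160/-0.160 → slack +0.447/-0.630; half-tol=0.160, Σhalf²=0.102082
  -D: nom -20.600 → Σnom=-42.750; wc +0.160/-0.160 → slack +0.607/-0.790; half-tol=0.160, Σhalf²=0.127682
  +E: nom +11.670 → Σnom=-31.080; wc +0.153/-0.380 → slack +0.760/-1.170; half-tol=0.267, Σhalf²=0.198705
  +F: nom +19.700 → Σnom=-11.380; wc +0.070/-0.460 → slack +0.830/-1.630; half-tol=0.265, Σhalf²=0.268930
  -G: nom -29.800 → Σnom=-41.180; wc +0.417/-0.250 → slack +1.247/-1.880; half-tol=0.334, Σhalf²=0.380152
Nominal = -41.180. Worst-case = [-41.180 - 1.880, -41.180 + 1.247] = [-43.060, -39.933]. RSS = √0.380152 = 0.617.

nominal=-41.180 wc=[-43.060,-39.933] rss=0.617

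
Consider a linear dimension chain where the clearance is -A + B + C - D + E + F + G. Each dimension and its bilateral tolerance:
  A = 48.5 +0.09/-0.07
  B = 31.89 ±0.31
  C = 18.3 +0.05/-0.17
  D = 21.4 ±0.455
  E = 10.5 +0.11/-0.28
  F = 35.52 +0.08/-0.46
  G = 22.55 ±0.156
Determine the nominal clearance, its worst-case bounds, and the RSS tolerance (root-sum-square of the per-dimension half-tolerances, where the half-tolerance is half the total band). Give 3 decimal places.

nominal=48.860 wc=[46.939,50.091] rss=0.676

Stack each dimension's contribution:
  -A: nom -48.500 → Σnom=-48.500; wc +0.070/-0.090 → slack +0.070/-0.090; half-tol=0.080, Σhalf²=0.006400
  +B: nom +31.890 → Σnom=-16.610; wc +0.310/-0.310 → slack +0.380/-0.400; half-tol=0.310, Σhalf²=0.102500
  +C: nom +18.300 → Σnom=1.690; wc +0.050/-0.170 → slack +0.430/-0.570; half-tol=0.110, Σhalf²=0.114600
  -D: nom -21.400 → Σnom=-19.710; wc +0.455/-0.455 → slack +0.885/-1.025; half-tol=0.455, Σhalf²=0.321625
  +E: nom +10.500 → Σnom=-9.210; wc +0.110/-0.280 → slack +0.995/-1.305; half-tol=0.195, Σhalf²=0.359650
  +F: nom +35.520 → Σnom=26.310; wc +0.080/-0.460 → slack +1.075/-1.765; half-tol=0.270, Σhalf²=0.432550
  +G: nom +22.550 → Σnom=48.860; wc +0.156/-0.156 → slack +1.231/-1.921; half-tol=0.156, Σhalf²=0.456886
Nominal = 48.860. Worst-case = [48.860 - 1.921, 48.860 + 1.231] = [46.939, 50.091]. RSS = √0.456886 = 0.676.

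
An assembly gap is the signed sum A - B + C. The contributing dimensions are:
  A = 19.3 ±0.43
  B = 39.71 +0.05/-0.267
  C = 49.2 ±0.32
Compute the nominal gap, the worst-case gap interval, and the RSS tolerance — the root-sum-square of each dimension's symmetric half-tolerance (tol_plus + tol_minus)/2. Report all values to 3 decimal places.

nominal=28.790 wc=[27.990,29.807] rss=0.559

Stack each dimension's contribution:
  +A: nom +19.300 → Σnom=19.300; wc +0.430/-0.430 → slack +0.430/-0.430; half-tol=0.430, Σhalf²=0.184900
  -B: nom -39.710 → Σnom=-20.410; wc +0.267/-0.050 → slack +0.697/-0.480; half-tol=0.159, Σhalf²=0.210022
  +C: nom +49.200 → Σnom=28.790; wc +0.320/-0.320 → slack +1.017/-0.800; half-tol=0.320, Σhalf²=0.312422
Nominal = 28.790. Worst-case = [28.790 - 0.800, 28.790 + 1.017] = [27.990, 29.807]. RSS = √0.312422 = 0.559.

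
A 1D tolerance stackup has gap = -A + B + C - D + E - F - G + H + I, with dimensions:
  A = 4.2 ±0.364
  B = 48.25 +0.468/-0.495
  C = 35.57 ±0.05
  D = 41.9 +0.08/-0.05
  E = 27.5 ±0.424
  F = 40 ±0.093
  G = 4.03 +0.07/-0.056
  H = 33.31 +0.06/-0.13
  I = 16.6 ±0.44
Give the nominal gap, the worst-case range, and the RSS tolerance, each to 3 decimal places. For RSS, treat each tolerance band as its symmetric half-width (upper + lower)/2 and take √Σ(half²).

nominal=71.100 wc=[68.954,73.105] rss=0.875

Stack each dimension's contribution:
  -A: nom -4.200 → Σnom=-4.200; wc +0.364/-0.364 → slack +0.364/-0.364; half-tol=0.364, Σhalf²=0.132496
  +B: nom +48.250 → Σnom=44.050; wc +0.468/-0.495 → slack +0.832/-0.859; half-tol=0.482, Σhalf²=0.364338
  +C: nom +35.570 → Σnom=79.620; wc +0.050/-0.050 → slack +0.882/-0.909; half-tol=0.050, Σhalf²=0.366838
  -D: nom -41.900 → Σnom=37.720; wc +0.050/-0.080 → slack +0.932/-0.989; half-tol=0.065, Σhalf²=0.371063
  +E: nom +27.500 → Σnom=65.220; wc +0.424/-0.424 → slack +1.356/-1.413; half-tol=0.424, Σhalf²=0.550839
  -F: nom -40.000 → Σnom=25.220; wc +0.093/-0.093 → slack +1.449/-1.506; half-tol=0.093, Σhalf²=0.559488
  -G: nom -4.030 → Σnom=21.190; wc +0.056/-0.070 → slack +1.505/-1.576; half-tol=0.063, Σhalf²=0.563457
  +H: nom +33.310 → Σnom=54.500; wc +0.060/-0.130 → slack +1.565/-1.706; half-tol=0.095, Σhalf²=0.572482
  +I: nom +16.600 → Σnom=71.100; wc +0.440/-0.440 → slack +2.005/-2.146; half-tol=0.440, Σhalf²=0.766082
Nominal = 71.100. Worst-case = [71.100 - 2.146, 71.100 + 2.005] = [68.954, 73.105]. RSS = √0.766082 = 0.875.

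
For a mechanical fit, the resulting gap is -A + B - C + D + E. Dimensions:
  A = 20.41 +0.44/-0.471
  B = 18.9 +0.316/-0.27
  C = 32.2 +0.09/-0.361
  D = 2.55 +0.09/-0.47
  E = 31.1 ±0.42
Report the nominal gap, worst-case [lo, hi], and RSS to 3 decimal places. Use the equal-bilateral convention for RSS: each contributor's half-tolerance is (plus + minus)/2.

Stack each dimension's contribution:
  -A: nom -20.410 → Σnom=-20.410; wc +0.471/-0.440 → slack +0.471/-0.440; half-tol=0.456, Σhalf²=0.207480
  +B: nom +18.900 → Σnom=-1.510; wc +0.316/-0.270 → slack +0.787/-0.710; half-tol=0.293, Σhalf²=0.293329
  -C: nom -32.200 → Σnom=-33.710; wc +0.361/-0.090 → slack +1.148/-0.800; half-tol=0.225, Σhalf²=0.344180
  +D: nom +2.550 → Σnom=-31.160; wc +0.090/-0.470 → slack +1.238/-1.270; half-tol=0.280, Σhalf²=0.422579
  +E: nom +31.100 → Σnom=-0.060; wc +0.420/-0.420 → slack +1.658/-1.690; half-tol=0.420, Σhalf²=0.598979
Nominal = -0.060. Worst-case = [-0.060 - 1.690, -0.060 + 1.658] = [-1.750, 1.598]. RSS = √0.598979 = 0.774.

nominal=-0.060 wc=[-1.750,1.598] rss=0.774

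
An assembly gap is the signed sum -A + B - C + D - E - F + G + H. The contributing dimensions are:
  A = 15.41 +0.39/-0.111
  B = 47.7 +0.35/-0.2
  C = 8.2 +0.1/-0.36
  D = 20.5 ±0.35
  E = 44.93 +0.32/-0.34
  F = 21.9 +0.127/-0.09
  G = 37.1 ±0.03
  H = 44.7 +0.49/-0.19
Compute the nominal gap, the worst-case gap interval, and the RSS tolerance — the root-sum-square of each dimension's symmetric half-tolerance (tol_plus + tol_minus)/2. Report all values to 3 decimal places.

nominal=59.560 wc=[57.853,61.681] rss=0.742

Stack each dimension's contribution:
  -A: nom -15.410 → Σnom=-15.410; wc +0.111/-0.390 → slack +0.111/-0.390; half-tol=0.251, Σhalf²=0.062750
  +B: nom +47.700 → Σnom=32.290; wc +0.350/-0.200 → slack +0.461/-0.590; half-tol=0.275, Σhalf²=0.138375
  -C: nom -8.200 → Σnom=24.090; wc +0.360/-0.100 → slack +0.821/-0.690; half-tol=0.230, Σhalf²=0.191275
  +D: nom +20.500 → Σnom=44.590; wc +0.350/-0.350 → slack +1.171/-1.040; half-tol=0.350, Σhalf²=0.313775
  -E: nom -44.930 → Σnom=-0.340; wc +0.340/-0.320 → slack +1.511/-1.360; half-tol=0.330, Σhalf²=0.422675
  -F: nom -21.900 → Σnom=-22.240; wc +0.090/-0.127 → slack +1.601/-1.487; half-tol=0.108, Σhalf²=0.434447
  +G: nom +37.100 → Σnom=14.860; wc +0.030/-0.030 → slack +1.631/-1.517; half-tol=0.030, Σhalf²=0.435347
  +H: nom +44.700 → Σnom=59.560; wc +0.490/-0.190 → slack +2.121/-1.707; half-tol=0.340, Σhalf²=0.550947
Nominal = 59.560. Worst-case = [59.560 - 1.707, 59.560 + 2.121] = [57.853, 61.681]. RSS = √0.550947 = 0.742.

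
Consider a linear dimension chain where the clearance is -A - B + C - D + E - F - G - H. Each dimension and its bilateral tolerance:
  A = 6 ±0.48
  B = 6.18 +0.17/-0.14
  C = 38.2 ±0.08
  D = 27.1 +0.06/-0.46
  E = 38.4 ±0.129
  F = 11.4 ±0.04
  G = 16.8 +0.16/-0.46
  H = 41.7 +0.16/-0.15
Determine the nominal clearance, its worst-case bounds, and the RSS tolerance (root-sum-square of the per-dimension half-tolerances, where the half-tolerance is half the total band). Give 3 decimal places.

Stack each dimension's contribution:
  -A: nom -6.000 → Σnom=-6.000; wc +0.480/-0.480 → slack +0.480/-0.480; half-tol=0.480, Σhalf²=0.230400
  -B: nom -6.180 → Σnom=-12.180; wc +0.140/-0.170 → slack +0.620/-0.650; half-tol=0.155, Σhalf²=0.254425
  +C: nom +38.200 → Σnom=26.020; wc +0.080/-0.080 → slack +0.700/-0.730; half-tol=0.080, Σhalf²=0.260825
  -D: nom -27.100 → Σnom=-1.080; wc +0.460/-0.060 → slack +1.160/-0.790; half-tol=0.260, Σhalf²=0.328425
  +E: nom +38.400 → Σnom=37.320; wc +0.129/-0.129 → slack +1.289/-0.919; half-tol=0.129, Σhalf²=0.345066
  -F: nom -11.400 → Σnom=25.920; wc +0.040/-0.040 → slack +1.329/-0.959; half-tol=0.040, Σhalf²=0.346666
  -G: nom -16.800 → Σnom=9.120; wc +0.460/-0.160 → slack +1.789/-1.119; half-tol=0.310, Σhalf²=0.442766
  -H: nom -41.700 → Σnom=-32.580; wc +0.150/-0.160 → slack +1.939/-1.279; half-tol=0.155, Σhalf²=0.466791
Nominal = -32.580. Worst-case = [-32.580 - 1.279, -32.580 + 1.939] = [-33.859, -30.641]. RSS = √0.466791 = 0.683.

nominal=-32.580 wc=[-33.859,-30.641] rss=0.683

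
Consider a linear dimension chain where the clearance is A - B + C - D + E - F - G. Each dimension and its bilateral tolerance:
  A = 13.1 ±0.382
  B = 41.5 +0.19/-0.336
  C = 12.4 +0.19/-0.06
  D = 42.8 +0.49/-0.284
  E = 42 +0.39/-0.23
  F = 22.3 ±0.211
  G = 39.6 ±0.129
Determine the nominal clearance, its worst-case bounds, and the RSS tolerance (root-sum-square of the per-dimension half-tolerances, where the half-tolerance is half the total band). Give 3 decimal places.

nominal=-78.700 wc=[-80.392,-76.778] rss=0.733

Stack each dimension's contribution:
  +A: nom +13.100 → Σnom=13.100; wc +0.382/-0.382 → slack +0.382/-0.382; half-tol=0.382, Σhalf²=0.145924
  -B: nom -41.500 → Σnom=-28.400; wc +0.336/-0.190 → slack +0.718/-0.572; half-tol=0.263, Σhalf²=0.215093
  +C: nom +12.400 → Σnom=-16.000; wc +0.190/-0.060 → slack +0.908/-0.632; half-tol=0.125, Σhalf²=0.230718
  -D: nom -42.800 → Σnom=-58.800; wc +0.284/-0.490 → slack +1.192/-1.122; half-tol=0.387, Σhalf²=0.380487
  +E: nom +42.000 → Σnom=-16.800; wc +0.390/-0.230 → slack +1.582/-1.352; half-tol=0.310, Σhalf²=0.476587
  -F: nom -22.300 → Σnom=-39.100; wc +0.211/-0.211 → slack +1.793/-1.563; half-tol=0.211, Σhalf²=0.521108
  -G: nom -39.600 → Σnom=-78.700; wc +0.129/-0.129 → slack +1.922/-1.692; half-tol=0.129, Σhalf²=0.537749
Nominal = -78.700. Worst-case = [-78.700 - 1.692, -78.700 + 1.922] = [-80.392, -76.778]. RSS = √0.537749 = 0.733.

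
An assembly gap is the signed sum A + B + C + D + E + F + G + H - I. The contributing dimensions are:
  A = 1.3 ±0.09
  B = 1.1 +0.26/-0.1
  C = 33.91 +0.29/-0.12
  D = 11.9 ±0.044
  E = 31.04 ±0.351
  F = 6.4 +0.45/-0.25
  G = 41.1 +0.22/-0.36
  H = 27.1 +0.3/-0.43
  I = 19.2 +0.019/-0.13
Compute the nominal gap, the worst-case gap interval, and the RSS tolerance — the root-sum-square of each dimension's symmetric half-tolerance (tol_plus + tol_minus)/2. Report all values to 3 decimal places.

nominal=134.650 wc=[132.886,136.785] rss=0.744

Stack each dimension's contribution:
  +A: nom +1.300 → Σnom=1.300; wc +0.090/-0.090 → slack +0.090/-0.090; half-tol=0.090, Σhalf²=0.008100
  +B: nom +1.100 → Σnom=2.400; wc +0.260/-0.100 → slack +0.350/-0.190; half-tol=0.180, Σhalf²=0.040500
  +C: nom +33.910 → Σnom=36.310; wc +0.290/-0.120 → slack +0.640/-0.310; half-tol=0.205, Σhalf²=0.082525
  +D: nom +11.900 → Σnom=48.210; wc +0.044/-0.044 → slack +0.684/-0.354; half-tol=0.044, Σhalf²=0.084461
  +E: nom +31.040 → Σnom=79.250; wc +0.351/-0.351 → slack +1.035/-0.705; half-tol=0.351, Σhalf²=0.207662
  +F: nom +6.400 → Σnom=85.650; wc +0.450/-0.250 → slack +1.485/-0.955; half-tol=0.350, Σhalf²=0.330162
  +G: nom +41.100 → Σnom=126.750; wc +0.220/-0.360 → slack +1.705/-1.315; half-tol=0.290, Σhalf²=0.414262
  +H: nom +27.100 → Σnom=153.850; wc +0.300/-0.430 → slack +2.005/-1.745; half-tol=0.365, Σhalf²=0.547487
  -I: nom -19.200 → Σnom=134.650; wc +0.130/-0.019 → slack +2.135/-1.764; half-tol=0.074, Σhalf²=0.553037
Nominal = 134.650. Worst-case = [134.650 - 1.764, 134.650 + 2.135] = [132.886, 136.785]. RSS = √0.553037 = 0.744.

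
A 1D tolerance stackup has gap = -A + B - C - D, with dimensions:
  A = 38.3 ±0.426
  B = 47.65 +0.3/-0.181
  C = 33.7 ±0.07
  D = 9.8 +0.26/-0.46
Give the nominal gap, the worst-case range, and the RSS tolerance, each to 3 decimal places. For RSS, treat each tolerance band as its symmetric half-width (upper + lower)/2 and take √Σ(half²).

Stack each dimension's contribution:
  -A: nom -38.300 → Σnom=-38.300; wc +0.426/-0.426 → slack +0.426/-0.426; half-tol=0.426, Σhalf²=0.181476
  +B: nom +47.650 → Σnom=9.350; wc +0.300/-0.181 → slack +0.726/-0.607; half-tol=0.240, Σhalf²=0.239316
  -C: nom -33.700 → Σnom=-24.350; wc +0.070/-0.070 → slack +0.796/-0.677; half-tol=0.070, Σhalf²=0.244216
  -D: nom -9.800 → Σnom=-34.150; wc +0.460/-0.260 → slack +1.256/-0.937; half-tol=0.360, Σhalf²=0.373816
Nominal = -34.150. Worst-case = [-34.150 - 0.937, -34.150 + 1.256] = [-35.087, -32.894]. RSS = √0.373816 = 0.611.

nominal=-34.150 wc=[-35.087,-32.894] rss=0.611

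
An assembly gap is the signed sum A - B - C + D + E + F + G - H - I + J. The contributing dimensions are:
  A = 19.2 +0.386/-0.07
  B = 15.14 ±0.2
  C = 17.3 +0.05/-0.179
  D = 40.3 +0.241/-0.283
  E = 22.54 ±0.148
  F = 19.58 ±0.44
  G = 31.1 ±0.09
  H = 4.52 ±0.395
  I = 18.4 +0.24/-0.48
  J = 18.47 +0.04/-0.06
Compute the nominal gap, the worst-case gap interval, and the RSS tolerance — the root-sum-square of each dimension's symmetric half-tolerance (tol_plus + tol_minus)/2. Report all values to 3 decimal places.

Stack each dimension's contribution:
  +A: nom +19.200 → Σnom=19.200; wc +0.386/-0.070 → slack +0.386/-0.070; half-tol=0.228, Σhalf²=0.051984
  -B: nom -15.140 → Σnom=4.060; wc +0.200/-0.200 → slack +0.586/-0.270; half-tol=0.200, Σhalf²=0.091984
  -C: nom -17.300 → Σnom=-13.240; wc +0.179/-0.050 → slack +0.765/-0.320; half-tol=0.114, Σhalf²=0.105094
  +D: nom +40.300 → Σnom=27.060; wc +0.241/-0.283 → slack +1.006/-0.603; half-tol=0.262, Σhalf²=0.173738
  +E: nom +22.540 → Σnom=49.600; wc +0.148/-0.148 → slack +1.154/-0.751; half-tol=0.148, Σhalf²=0.195642
  +F: nom +19.580 → Σnom=69.180; wc +0.440/-0.440 → slack +1.594/-1.191; half-tol=0.440, Σhalf²=0.389242
  +G: nom +31.100 → Σnom=100.280; wc +0.090/-0.090 → slack +1.684/-1.281; half-tol=0.090, Σhalf²=0.397342
  -H: nom -4.520 → Σnom=95.760; wc +0.395/-0.395 → slack +2.079/-1.676; half-tol=0.395, Σhalf²=0.553367
  -I: nom -18.400 → Σnom=77.360; wc +0.480/-0.240 → slack +2.559/-1.916; half-tol=0.360, Σhalf²=0.682967
  +J: nom +18.470 → Σnom=95.830; wc +0.040/-0.060 → slack +2.599/-1.976; half-tol=0.050, Σhalf²=0.685467
Nominal = 95.830. Worst-case = [95.830 - 1.976, 95.830 + 2.599] = [93.854, 98.429]. RSS = √0.685467 = 0.828.

nominal=95.830 wc=[93.854,98.429] rss=0.828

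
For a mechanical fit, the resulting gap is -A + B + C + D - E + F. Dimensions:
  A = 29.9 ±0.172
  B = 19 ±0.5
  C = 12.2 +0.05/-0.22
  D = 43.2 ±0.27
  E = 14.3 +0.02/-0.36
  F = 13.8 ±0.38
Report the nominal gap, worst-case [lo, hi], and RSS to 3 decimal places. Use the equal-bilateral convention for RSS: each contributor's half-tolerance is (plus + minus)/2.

nominal=44.000 wc=[42.438,45.732] rss=0.742

Stack each dimension's contribution:
  -A: nom -29.900 → Σnom=-29.900; wc +0.172/-0.172 → slack +0.172/-0.172; half-tol=0.172, Σhalf²=0.029584
  +B: nom +19.000 → Σnom=-10.900; wc +0.500/-0.500 → slack +0.672/-0.672; half-tol=0.500, Σhalf²=0.279584
  +C: nom +12.200 → Σnom=1.300; wc +0.050/-0.220 → slack +0.722/-0.892; half-tol=0.135, Σhalf²=0.297809
  +D: nom +43.200 → Σnom=44.500; wc +0.270/-0.270 → slack +0.992/-1.162; half-tol=0.270, Σhalf²=0.370709
  -E: nom -14.300 → Σnom=30.200; wc +0.360/-0.020 → slack +1.352/-1.182; half-tol=0.190, Σhalf²=0.406809
  +F: nom +13.800 → Σnom=44.000; wc +0.380/-0.380 → slack +1.732/-1.562; half-tol=0.380, Σhalf²=0.551209
Nominal = 44.000. Worst-case = [44.000 - 1.562, 44.000 + 1.732] = [42.438, 45.732]. RSS = √0.551209 = 0.742.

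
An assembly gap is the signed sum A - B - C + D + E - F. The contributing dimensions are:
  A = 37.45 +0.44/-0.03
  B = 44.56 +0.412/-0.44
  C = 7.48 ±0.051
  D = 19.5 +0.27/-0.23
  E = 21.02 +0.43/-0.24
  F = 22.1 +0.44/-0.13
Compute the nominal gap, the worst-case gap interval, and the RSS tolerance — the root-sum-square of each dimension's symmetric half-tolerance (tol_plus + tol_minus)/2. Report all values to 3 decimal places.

nominal=3.830 wc=[2.427,5.591] rss=0.704

Stack each dimension's contribution:
  +A: nom +37.450 → Σnom=37.450; wc +0.440/-0.030 → slack +0.440/-0.030; half-tol=0.235, Σhalf²=0.055225
  -B: nom -44.560 → Σnom=-7.110; wc +0.440/-0.412 → slack +0.880/-0.442; half-tol=0.426, Σhalf²=0.236701
  -C: nom -7.480 → Σnom=-14.590; wc +0.051/-0.051 → slack +0.931/-0.493; half-tol=0.051, Σhalf²=0.239302
  +D: nom +19.500 → Σnom=4.910; wc +0.270/-0.230 → slack +1.201/-0.723; half-tol=0.250, Σhalf²=0.301802
  +E: nom +21.020 → Σnom=25.930; wc +0.430/-0.240 → slack +1.631/-0.963; half-tol=0.335, Σhalf²=0.414027
  -F: nom -22.100 → Σnom=3.830; wc +0.130/-0.440 → slack +1.761/-1.403; half-tol=0.285, Σhalf²=0.495252
Nominal = 3.830. Worst-case = [3.830 - 1.403, 3.830 + 1.761] = [2.427, 5.591]. RSS = √0.495252 = 0.704.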